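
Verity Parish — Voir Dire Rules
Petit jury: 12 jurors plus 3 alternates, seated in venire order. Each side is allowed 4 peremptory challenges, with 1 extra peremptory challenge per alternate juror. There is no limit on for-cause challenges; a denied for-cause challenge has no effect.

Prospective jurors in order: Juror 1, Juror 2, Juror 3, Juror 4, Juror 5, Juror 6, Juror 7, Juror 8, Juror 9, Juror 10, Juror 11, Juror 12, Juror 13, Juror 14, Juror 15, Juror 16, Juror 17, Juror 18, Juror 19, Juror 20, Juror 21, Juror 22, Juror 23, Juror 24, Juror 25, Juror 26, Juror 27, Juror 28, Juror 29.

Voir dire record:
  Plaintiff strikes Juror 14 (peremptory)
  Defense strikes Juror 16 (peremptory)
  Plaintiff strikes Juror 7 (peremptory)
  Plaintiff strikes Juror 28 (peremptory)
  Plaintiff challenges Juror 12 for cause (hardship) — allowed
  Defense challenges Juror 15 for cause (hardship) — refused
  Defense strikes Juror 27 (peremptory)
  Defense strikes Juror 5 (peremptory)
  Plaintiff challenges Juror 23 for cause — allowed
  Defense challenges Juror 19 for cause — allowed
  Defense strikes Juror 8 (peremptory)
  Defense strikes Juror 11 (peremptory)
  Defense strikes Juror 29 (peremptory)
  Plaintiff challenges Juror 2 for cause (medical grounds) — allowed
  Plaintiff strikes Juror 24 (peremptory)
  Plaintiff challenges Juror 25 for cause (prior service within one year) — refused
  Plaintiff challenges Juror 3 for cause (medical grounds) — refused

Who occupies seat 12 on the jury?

21

Removed: #2, #5, #7, #8, #11, #12, #14, #16, #19, #23, #24, #27, #28, #29. (#3, #15, #25 stay — for-cause denied.)
Filling seats in venire order through position 12: #1, #3, #4, #6, #9, #10, #13, #15, #17, #18, #20, #21.
So seat 12 is #21.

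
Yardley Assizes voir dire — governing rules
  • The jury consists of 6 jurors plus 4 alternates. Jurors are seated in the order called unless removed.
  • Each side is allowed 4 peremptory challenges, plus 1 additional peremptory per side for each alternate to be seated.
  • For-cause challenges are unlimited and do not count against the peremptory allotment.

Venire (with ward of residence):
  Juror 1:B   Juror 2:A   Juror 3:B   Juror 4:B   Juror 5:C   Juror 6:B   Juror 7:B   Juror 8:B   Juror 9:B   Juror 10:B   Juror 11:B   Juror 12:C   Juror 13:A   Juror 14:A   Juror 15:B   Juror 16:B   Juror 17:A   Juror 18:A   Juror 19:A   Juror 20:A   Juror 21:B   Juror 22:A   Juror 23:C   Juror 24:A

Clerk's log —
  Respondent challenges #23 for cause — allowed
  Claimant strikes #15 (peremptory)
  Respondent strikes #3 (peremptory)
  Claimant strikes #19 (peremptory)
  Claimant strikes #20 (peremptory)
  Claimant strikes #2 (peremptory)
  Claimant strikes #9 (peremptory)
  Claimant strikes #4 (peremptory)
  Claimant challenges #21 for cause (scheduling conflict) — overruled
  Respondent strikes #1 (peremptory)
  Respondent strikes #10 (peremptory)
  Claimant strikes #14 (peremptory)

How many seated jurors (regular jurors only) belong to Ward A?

0

Removed: #1, #2, #3, #4, #9, #10, #14, #15, #19, #20, #23.
Seated jurors 1–6: #5, #6, #7, #8, #11, #12 (alternates #13, #16, #17, #18 not counted).
None of those are in Ward A → 0.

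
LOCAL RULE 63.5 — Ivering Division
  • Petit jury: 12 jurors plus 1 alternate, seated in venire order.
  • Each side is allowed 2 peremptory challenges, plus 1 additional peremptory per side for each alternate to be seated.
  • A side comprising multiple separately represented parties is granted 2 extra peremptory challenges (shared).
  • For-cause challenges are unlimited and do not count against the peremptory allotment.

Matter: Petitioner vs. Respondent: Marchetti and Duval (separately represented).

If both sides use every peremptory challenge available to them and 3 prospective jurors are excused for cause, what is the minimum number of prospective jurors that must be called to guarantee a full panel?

24

Seats to fill: 12 + 1 alternates = 13.
Peremptories — Petitioner: 2 + 1×1 = 3; Respondent: 2 + 1×1 + 2 = 5; total 8.
For-cause removals: 3.
Minimum venire: 13 + 8 + 3 = 24.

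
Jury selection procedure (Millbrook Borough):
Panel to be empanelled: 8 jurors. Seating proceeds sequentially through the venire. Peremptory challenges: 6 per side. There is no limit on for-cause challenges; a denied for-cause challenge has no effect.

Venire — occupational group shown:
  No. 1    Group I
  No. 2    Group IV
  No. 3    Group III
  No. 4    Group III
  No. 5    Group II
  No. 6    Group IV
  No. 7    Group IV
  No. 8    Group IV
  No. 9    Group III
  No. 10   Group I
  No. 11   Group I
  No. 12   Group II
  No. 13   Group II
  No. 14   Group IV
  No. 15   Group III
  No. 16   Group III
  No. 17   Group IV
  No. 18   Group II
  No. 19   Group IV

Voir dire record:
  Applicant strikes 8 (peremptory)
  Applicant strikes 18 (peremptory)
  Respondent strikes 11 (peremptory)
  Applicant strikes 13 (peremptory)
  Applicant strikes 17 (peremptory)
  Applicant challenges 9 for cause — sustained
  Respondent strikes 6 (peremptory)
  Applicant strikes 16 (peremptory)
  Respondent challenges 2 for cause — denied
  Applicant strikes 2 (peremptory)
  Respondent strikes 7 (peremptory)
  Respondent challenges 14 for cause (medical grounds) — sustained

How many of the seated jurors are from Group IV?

1

Removed: #2, #6, #7, #8, #9, #11, #13, #14, #16, #17, #18.
Seated jurors 1–8: #1, #3, #4, #5, #10, #12, #15, #19.
Of those, in Group IV: #19 → 1.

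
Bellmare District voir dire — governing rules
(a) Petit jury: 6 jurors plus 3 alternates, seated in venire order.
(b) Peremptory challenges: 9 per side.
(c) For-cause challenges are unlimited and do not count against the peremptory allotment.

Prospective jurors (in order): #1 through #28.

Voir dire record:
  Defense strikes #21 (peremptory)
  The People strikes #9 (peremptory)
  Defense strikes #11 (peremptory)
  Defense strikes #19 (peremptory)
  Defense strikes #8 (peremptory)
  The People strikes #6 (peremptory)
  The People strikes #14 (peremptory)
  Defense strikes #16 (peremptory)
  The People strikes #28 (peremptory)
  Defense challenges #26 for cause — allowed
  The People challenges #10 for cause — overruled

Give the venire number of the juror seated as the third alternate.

Removed: #6, #8, #9, #11, #14, #16, #19, #21, #26, #28. (#10 stays — for-cause denied.)
Seating in order: seats 1–6 → #1, #2, #3, #4, #5, #7; alternates → #10, #12, #13.
So alternate 3 is #13.

13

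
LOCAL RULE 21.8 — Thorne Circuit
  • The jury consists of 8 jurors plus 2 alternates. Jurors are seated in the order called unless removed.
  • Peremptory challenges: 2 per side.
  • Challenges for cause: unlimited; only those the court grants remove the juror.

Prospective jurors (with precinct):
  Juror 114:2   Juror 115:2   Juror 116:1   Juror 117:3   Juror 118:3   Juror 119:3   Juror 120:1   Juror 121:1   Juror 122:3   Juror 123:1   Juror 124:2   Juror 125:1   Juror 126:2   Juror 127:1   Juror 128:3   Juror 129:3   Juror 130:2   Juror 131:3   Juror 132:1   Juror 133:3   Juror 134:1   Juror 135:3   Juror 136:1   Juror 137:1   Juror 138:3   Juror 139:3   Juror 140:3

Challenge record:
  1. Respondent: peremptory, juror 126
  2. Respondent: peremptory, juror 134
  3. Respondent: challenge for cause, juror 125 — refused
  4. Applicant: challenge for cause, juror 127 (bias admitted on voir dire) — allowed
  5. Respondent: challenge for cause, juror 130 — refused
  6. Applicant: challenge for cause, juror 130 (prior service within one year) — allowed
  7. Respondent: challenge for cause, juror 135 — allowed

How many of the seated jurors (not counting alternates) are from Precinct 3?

3

Removed: #126, #127, #130, #134, #135.
Seated jurors 1–8: #114, #115, #116, #117, #118, #119, #120, #121 (alternates #122, #123 not counted).
Of those, in Precinct 3: #117, #118, #119 → 3.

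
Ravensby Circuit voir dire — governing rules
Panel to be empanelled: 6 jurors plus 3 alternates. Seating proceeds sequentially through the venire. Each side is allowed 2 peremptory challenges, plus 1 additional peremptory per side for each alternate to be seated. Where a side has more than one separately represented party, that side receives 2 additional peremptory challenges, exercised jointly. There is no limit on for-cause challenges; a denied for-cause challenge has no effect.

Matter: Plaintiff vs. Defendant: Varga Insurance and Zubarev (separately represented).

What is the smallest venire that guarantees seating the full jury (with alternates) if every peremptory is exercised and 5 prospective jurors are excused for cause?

Seats to fill: 6 + 3 alternates = 9.
Peremptories — Plaintiff: 2 + 1×3 = 5; Defendant: 2 + 1×3 + 2 = 7; total 12.
For-cause removals: 5.
Minimum venire: 9 + 12 + 5 = 26.

26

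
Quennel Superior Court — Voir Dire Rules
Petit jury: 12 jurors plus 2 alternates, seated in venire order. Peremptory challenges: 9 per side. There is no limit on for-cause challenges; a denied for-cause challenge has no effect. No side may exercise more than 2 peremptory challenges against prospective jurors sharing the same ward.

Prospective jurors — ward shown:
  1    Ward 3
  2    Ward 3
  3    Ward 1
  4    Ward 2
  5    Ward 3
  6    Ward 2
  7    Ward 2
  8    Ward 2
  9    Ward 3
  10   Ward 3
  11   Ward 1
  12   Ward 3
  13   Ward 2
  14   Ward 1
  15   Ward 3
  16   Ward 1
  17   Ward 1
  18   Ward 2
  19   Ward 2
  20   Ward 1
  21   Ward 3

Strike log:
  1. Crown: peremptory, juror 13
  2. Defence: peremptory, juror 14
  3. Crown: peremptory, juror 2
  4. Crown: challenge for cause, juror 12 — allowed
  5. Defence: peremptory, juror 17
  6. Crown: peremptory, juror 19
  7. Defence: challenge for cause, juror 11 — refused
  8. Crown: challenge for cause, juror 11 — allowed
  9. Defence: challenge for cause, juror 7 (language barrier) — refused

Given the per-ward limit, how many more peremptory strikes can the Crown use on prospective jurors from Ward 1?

Crown peremptories so far: #13, #2, #19 — 3 of 9 used, 6 left overall.
Against Ward 1: none yet — per-ward cap 2 leaves 2.
Binding limit: min(6, 2) = 2.

2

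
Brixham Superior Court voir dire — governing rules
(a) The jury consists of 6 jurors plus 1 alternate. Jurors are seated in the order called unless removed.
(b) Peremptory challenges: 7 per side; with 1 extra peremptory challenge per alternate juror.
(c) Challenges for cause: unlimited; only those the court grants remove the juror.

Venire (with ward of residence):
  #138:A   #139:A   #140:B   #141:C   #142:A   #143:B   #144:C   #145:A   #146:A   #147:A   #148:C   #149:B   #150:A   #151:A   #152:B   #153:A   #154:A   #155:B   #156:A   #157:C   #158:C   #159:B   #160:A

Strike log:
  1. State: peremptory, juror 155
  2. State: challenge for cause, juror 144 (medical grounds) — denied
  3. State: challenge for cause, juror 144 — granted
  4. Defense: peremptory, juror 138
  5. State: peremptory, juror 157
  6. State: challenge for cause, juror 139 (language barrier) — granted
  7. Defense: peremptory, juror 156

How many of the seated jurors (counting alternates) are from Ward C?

Removed: #138, #139, #144, #155, #156, #157.
Seated (7 incl. alternates): #140, #141, #142, #143, #145, #146, #147.
Of those, in Ward C: #141 → 1.

1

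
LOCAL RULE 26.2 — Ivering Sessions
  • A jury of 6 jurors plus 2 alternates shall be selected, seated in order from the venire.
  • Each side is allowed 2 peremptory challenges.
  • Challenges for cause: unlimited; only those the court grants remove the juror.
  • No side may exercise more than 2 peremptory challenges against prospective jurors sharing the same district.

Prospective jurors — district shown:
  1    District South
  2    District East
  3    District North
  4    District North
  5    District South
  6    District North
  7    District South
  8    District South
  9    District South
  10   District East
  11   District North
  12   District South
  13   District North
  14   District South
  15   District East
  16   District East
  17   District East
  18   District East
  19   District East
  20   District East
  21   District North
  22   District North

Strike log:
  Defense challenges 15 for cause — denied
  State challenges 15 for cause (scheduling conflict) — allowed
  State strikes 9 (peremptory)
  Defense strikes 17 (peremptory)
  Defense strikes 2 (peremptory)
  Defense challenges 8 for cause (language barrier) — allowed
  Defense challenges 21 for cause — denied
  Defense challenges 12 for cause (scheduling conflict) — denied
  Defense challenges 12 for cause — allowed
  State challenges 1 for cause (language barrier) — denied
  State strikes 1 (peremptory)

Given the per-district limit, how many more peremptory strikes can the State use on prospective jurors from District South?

State peremptories so far: #9, #1 — 2 of 2 used, 0 left overall.
Against District South: #9, #1 — 2 used; per-district cap 2 leaves 0.
Binding limit: min(0, 0) = 0.

0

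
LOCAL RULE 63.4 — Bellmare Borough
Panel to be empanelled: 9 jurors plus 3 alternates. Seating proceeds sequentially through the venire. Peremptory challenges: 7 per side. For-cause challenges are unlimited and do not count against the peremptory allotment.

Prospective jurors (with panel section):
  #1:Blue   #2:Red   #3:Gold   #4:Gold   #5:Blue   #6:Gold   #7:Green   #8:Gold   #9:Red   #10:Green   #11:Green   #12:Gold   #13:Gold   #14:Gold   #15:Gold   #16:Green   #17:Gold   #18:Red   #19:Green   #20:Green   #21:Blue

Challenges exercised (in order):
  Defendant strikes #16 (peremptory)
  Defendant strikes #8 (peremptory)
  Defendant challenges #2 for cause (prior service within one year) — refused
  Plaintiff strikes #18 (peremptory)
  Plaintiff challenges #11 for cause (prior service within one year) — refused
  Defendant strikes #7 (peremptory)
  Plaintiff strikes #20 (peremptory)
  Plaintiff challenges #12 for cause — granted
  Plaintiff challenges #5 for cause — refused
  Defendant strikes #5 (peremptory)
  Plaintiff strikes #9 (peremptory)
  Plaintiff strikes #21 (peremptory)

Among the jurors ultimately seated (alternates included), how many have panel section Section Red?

1

Removed: #5, #7, #8, #9, #12, #16, #18, #20, #21.
Seated (12 incl. alternates): #1, #2, #3, #4, #6, #10, #11, #13, #14, #15, #17, #19.
Of those, in Section Red: #2 → 1.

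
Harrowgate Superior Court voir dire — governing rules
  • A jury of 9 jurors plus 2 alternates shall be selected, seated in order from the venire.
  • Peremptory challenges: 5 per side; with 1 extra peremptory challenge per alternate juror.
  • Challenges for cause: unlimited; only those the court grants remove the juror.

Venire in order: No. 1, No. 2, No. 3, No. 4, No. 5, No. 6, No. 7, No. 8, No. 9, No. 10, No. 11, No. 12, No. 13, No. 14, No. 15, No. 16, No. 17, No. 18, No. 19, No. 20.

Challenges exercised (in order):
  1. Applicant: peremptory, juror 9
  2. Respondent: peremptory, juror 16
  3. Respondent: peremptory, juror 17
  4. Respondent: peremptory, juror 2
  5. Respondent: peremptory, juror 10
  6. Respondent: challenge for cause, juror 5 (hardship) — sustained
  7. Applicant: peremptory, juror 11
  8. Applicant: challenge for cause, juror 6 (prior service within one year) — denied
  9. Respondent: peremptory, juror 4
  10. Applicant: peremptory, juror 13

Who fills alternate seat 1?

19

Removed: #2, #4, #5, #9, #10, #11, #13, #16, #17. (#6 stays — for-cause denied.)
Seating in order: seats 1–9 → #1, #3, #6, #7, #8, #12, #14, #15, #18; alternates → #19, #20.
So alternate 1 is #19.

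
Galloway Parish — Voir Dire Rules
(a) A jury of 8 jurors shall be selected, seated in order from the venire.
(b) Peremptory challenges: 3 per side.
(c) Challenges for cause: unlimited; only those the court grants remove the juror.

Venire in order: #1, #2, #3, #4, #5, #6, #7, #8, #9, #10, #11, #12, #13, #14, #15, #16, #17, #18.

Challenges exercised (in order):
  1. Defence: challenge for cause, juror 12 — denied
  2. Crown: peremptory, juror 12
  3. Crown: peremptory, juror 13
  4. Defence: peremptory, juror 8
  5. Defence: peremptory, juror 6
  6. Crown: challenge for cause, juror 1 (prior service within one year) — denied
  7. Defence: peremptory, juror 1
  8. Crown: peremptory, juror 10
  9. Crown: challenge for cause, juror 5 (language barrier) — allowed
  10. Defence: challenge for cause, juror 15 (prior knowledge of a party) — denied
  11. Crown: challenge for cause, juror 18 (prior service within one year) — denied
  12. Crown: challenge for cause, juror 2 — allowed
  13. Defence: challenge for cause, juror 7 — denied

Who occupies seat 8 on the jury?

Removed: #1, #2, #5, #6, #8, #10, #12, #13. (#7, #15, #18 stay — for-cause denied.)
Seating in order: seats 1–8 → #3, #4, #7, #9, #11, #14, #15, #16.
So seat 8 is #16.

16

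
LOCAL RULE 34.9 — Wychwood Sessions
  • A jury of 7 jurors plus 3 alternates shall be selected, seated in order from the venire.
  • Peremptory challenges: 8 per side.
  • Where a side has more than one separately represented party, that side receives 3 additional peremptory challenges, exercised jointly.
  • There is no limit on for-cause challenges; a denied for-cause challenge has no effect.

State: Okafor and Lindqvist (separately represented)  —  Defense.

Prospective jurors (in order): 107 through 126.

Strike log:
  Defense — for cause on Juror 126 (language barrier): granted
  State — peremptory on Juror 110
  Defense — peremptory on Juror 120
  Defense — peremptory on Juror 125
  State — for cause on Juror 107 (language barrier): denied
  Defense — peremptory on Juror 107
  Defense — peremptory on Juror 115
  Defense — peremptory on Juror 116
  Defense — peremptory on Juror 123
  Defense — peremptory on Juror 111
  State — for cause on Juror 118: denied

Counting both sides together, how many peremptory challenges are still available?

11

State allotment: 8 base + 3 multi-party = 11. Defense allotment: 8.
State peremptories used: #110 — 1 (for-cause on #107, #118 don't count).
Defense peremptories used: #120, #125, #107, #115, #116, #123, #111 — 7 (the for-cause on #126 doesn't count).
Remaining: (11 − 1) + (8 − 7) = 11.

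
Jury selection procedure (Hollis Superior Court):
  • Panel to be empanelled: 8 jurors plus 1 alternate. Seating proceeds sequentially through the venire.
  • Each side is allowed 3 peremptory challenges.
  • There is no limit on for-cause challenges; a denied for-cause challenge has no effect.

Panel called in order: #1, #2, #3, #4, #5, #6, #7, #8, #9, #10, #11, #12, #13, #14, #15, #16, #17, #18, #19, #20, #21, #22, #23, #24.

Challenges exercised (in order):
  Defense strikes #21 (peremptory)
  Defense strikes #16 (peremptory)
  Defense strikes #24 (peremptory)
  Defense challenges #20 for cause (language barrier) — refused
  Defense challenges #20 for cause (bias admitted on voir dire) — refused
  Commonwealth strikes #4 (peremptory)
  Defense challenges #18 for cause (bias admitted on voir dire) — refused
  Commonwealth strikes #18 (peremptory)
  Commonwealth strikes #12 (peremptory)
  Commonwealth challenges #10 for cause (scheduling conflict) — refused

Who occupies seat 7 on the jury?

8

Removed: #4, #12, #16, #18, #21, #24. (#10, #20 stay — for-cause denied.)
Seating in order: seats 1–8 → #1, #2, #3, #5, #6, #7, #8, #9; alternates → #10.
So seat 7 is #8.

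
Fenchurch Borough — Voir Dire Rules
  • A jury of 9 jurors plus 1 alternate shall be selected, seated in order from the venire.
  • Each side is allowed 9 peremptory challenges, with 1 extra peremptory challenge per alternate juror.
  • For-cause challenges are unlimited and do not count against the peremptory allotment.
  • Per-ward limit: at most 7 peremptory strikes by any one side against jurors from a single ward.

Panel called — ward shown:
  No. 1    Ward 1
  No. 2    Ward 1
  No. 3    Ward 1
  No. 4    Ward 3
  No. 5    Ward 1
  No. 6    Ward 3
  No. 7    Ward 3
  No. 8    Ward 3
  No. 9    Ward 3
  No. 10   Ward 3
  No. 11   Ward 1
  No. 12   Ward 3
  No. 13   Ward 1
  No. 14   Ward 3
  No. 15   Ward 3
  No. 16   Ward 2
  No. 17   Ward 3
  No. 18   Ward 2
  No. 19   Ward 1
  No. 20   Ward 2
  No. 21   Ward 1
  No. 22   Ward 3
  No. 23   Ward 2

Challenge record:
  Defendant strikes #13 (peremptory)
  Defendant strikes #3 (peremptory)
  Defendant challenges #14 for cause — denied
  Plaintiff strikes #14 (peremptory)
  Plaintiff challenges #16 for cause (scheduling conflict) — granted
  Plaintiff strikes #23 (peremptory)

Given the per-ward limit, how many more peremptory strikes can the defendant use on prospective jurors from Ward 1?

Defendant peremptories so far: #13, #3 — 2 of 10 used, 8 left overall.
Against Ward 1: #13, #3 — 2 used; per-ward cap 7 leaves 5.
Binding limit: min(8, 5) = 5.

5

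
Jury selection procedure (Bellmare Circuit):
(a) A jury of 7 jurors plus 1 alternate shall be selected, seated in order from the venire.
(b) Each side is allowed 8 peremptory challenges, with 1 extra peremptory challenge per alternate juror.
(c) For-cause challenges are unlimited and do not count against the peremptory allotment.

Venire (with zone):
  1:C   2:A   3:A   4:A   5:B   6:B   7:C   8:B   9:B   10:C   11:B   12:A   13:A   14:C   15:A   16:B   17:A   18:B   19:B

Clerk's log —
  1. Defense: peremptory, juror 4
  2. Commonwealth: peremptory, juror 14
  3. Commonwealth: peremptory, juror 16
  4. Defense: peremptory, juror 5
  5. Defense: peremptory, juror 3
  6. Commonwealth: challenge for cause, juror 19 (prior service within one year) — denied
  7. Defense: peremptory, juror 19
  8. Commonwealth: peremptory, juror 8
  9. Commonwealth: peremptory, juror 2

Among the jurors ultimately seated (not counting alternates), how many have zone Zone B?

Removed: #2, #3, #4, #5, #8, #14, #16, #19.
Seated jurors 1–7: #1, #6, #7, #9, #10, #11, #12 (alternates #13 not counted).
Of those, in Zone B: #6, #9, #11 → 3.

3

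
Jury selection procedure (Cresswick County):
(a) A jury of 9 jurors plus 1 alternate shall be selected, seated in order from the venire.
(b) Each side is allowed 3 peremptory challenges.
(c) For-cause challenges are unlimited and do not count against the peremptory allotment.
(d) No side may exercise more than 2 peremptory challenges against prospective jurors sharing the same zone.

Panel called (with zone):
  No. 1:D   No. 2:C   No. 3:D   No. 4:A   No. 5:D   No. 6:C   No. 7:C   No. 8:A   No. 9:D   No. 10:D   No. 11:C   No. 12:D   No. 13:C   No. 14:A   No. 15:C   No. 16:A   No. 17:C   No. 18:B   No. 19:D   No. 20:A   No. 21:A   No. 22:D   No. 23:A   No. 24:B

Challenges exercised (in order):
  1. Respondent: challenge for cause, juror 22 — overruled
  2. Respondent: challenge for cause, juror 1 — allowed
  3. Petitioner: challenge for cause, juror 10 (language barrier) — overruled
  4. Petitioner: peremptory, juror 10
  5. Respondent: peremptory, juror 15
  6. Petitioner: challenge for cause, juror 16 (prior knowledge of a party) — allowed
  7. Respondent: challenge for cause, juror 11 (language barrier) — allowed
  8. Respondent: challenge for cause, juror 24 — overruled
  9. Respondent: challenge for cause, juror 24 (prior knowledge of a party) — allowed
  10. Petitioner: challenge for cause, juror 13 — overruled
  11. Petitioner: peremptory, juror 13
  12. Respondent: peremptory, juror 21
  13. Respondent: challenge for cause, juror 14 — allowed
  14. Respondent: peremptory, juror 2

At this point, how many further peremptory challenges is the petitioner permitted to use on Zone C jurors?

1

Petitioner peremptories so far: #10, #13 — 2 of 3 used, 1 left overall.
Against Zone C: #13 — 1 used; per-zone cap 2 leaves 1.
Binding limit: min(1, 1) = 1.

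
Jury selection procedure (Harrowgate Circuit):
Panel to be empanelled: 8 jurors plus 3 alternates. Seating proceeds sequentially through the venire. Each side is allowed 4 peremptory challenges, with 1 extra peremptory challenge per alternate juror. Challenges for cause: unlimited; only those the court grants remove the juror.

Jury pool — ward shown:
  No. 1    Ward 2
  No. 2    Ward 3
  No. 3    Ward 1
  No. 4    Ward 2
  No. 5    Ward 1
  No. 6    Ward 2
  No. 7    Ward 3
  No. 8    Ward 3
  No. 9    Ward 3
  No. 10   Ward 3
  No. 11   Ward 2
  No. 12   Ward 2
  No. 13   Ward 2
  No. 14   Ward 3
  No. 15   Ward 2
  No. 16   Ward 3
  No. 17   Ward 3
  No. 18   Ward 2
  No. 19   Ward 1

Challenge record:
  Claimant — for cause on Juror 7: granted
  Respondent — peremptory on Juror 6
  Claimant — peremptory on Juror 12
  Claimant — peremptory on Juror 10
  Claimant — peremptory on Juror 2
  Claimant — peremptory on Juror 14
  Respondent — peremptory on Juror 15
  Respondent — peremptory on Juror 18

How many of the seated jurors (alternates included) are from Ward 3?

4

Removed: #2, #6, #7, #10, #12, #14, #15, #18.
Seated (11 incl. alternates): #1, #3, #4, #5, #8, #9, #11, #13, #16, #17, #19.
Of those, in Ward 3: #8, #9, #16, #17 → 4.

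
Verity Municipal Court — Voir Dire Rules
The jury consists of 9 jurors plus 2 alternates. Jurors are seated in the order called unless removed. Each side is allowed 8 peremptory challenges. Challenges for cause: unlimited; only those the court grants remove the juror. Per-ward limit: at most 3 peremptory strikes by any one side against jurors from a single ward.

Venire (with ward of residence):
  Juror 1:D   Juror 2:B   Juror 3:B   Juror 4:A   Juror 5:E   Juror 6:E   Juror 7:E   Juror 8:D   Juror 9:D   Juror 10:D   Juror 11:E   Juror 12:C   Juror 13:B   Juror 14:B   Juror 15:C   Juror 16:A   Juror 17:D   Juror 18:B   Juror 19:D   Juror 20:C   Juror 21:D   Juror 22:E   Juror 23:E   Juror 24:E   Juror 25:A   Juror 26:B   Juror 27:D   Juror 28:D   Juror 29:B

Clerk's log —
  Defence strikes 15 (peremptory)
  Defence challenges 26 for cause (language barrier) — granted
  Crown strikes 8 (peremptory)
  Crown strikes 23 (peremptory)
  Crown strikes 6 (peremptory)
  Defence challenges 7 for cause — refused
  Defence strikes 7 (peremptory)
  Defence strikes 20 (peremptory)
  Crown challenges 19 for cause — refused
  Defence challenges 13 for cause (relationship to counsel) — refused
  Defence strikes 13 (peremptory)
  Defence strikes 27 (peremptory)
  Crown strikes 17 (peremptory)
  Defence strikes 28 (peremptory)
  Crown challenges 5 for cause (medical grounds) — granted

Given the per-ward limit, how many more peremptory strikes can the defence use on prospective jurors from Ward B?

Defence peremptories so far: #15, #7, #20, #13, #27, #28 — 6 of 8 used, 2 left overall.
Against Ward B: #13 — 1 used; per-ward cap 3 leaves 2.
Binding limit: min(2, 2) = 2.

2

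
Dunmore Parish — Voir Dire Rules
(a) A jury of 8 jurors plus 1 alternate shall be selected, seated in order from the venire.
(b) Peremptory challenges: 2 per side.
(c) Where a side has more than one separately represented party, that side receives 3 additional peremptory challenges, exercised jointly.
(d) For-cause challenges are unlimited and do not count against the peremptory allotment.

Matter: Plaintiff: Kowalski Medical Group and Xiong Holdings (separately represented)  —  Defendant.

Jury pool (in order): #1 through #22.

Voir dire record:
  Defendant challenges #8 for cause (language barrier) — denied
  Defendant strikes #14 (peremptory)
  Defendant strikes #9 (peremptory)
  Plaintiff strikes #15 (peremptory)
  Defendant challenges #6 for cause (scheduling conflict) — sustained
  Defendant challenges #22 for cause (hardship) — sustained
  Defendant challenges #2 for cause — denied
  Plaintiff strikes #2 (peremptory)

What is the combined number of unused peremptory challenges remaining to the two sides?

3

Plaintiff allotment: 2 base + 3 multi-party = 5. Defendant allotment: 2.
Plaintiff peremptories used: #15, #2 — 2.
Defendant peremptories used: #14, #9 — 2 (for-cause on #8, #6, #22, #2 don't count).
Remaining: (5 − 2) + (2 − 2) = 3.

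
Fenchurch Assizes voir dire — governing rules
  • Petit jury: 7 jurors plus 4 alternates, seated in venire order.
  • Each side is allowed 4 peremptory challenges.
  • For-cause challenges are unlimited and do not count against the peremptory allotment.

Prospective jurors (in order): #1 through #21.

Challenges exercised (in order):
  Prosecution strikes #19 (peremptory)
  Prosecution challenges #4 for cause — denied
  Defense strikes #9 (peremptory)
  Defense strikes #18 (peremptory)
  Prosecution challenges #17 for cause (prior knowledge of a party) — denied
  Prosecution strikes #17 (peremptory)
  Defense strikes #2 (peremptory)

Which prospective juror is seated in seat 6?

Removed: #2, #9, #17, #18, #19. (#4 stays — for-cause denied.)
Seating in order: seats 1–7 → #1, #3, #4, #5, #6, #7, #8; alternates → #10, #11, #12, #13.
So seat 6 is #7.

7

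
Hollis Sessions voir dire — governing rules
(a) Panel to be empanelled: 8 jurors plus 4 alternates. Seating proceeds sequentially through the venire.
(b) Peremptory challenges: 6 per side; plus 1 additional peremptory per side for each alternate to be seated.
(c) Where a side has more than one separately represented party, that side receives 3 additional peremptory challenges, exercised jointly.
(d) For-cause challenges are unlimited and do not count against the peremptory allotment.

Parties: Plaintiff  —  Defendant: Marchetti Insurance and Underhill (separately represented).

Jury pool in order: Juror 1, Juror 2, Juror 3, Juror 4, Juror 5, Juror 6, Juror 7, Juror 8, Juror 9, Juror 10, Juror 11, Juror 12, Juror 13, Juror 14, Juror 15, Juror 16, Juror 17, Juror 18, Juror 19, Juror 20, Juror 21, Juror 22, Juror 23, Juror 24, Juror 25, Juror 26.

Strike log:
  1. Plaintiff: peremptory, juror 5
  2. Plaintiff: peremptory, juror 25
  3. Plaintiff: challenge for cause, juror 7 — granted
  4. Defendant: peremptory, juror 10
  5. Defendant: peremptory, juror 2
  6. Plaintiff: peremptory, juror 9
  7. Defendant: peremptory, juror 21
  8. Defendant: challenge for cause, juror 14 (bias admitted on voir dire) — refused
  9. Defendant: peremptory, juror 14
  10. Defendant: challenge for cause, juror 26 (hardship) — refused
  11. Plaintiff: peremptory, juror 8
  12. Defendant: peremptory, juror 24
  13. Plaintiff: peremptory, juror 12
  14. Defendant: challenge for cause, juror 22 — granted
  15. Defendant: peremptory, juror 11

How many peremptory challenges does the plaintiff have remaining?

Plaintiff allotment: 6 base + 1 × 4 alternates = 10.
Plaintiff peremptories used: #5, #25, #9, #8, #12 — 5 (the for-cause on #7 doesn't count).
Remaining: 10 − 5 = 5.

5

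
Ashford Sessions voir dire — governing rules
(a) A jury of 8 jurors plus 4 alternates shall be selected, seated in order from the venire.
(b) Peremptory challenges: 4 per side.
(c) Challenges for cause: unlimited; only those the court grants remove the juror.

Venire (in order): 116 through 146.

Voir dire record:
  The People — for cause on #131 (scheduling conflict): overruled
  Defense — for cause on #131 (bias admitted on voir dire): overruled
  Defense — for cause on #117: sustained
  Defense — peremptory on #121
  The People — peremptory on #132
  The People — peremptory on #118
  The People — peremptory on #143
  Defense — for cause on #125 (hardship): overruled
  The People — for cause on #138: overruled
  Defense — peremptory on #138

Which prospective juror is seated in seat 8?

Removed: #117, #118, #121, #132, #138, #143. (#125, #131 stay — for-cause denied.)
Seating in order: seats 1–8 → #116, #119, #120, #122, #123, #124, #125, #126; alternates → #127, #128, #129, #130.
So seat 8 is #126.

126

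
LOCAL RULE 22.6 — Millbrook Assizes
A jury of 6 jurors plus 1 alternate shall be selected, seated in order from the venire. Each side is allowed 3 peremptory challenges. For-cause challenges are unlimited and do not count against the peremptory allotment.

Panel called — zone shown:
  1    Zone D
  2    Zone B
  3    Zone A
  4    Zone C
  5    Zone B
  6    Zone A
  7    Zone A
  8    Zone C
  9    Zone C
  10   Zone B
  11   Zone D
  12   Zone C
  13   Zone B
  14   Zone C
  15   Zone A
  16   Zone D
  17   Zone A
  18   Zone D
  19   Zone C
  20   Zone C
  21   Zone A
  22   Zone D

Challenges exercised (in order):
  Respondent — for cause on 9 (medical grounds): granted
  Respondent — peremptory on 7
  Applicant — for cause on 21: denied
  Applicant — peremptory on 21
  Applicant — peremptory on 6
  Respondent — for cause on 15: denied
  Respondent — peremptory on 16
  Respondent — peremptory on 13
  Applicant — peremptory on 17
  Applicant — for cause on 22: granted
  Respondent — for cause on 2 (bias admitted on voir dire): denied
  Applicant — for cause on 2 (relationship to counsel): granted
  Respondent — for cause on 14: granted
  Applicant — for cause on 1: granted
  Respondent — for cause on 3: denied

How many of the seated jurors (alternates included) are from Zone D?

1

Removed: #1, #2, #6, #7, #9, #13, #14, #16, #17, #21, #22.
Seated (7 incl. alternates): #3, #4, #5, #8, #10, #11, #12.
Of those, in Zone D: #11 → 1.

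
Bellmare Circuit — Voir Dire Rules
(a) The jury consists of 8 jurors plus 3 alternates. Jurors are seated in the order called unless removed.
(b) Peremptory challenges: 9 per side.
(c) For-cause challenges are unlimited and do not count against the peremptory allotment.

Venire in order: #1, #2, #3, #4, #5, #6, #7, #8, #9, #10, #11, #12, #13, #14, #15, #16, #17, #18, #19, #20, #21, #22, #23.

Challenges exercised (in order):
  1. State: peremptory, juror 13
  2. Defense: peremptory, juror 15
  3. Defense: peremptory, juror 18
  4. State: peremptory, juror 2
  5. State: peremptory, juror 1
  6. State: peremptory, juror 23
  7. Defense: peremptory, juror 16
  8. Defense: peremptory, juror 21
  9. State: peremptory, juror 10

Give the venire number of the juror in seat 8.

11

Removed: #1, #2, #10, #13, #15, #16, #18, #21, #23.
Seating in order: seats 1–8 → #3, #4, #5, #6, #7, #8, #9, #11; alternates → #12, #14, #17.
So seat 8 is #11.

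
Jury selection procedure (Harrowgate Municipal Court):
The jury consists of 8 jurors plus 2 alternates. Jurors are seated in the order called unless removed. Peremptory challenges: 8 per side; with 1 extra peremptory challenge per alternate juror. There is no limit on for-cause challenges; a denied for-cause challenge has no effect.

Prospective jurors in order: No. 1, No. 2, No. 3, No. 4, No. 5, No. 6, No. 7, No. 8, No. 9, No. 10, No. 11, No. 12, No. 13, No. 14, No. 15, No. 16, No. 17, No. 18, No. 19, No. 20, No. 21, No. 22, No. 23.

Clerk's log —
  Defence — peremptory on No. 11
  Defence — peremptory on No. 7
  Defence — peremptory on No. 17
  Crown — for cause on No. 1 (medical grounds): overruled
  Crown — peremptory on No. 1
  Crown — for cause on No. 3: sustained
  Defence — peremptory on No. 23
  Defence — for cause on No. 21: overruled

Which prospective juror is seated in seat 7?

Removed: #1, #3, #7, #11, #17, #23. (#21 stays — for-cause denied.)
Filling seats in venire order through position 7: #2, #4, #5, #6, #8, #9, #10.
So seat 7 is #10.

10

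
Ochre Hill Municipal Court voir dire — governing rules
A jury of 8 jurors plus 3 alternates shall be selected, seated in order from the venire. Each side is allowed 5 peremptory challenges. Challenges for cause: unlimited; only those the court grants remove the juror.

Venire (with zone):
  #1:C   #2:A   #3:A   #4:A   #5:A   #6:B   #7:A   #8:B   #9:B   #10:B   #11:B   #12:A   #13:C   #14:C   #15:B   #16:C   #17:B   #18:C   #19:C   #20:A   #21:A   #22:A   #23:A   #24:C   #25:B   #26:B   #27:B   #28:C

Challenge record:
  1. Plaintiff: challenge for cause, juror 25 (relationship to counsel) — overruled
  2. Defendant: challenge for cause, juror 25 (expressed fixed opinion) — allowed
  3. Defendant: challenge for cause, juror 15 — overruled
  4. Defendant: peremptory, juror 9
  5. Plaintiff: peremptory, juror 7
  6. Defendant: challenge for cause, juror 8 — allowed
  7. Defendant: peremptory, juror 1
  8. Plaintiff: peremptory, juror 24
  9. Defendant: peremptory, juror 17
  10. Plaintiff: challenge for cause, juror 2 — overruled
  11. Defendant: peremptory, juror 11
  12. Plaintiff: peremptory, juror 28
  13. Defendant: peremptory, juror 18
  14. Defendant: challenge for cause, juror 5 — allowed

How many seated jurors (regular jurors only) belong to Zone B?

2

Removed: #1, #5, #7, #8, #9, #11, #17, #18, #24, #25, #28.
Seated jurors 1–8: #2, #3, #4, #6, #10, #12, #13, #14 (alternates #15, #16, #19 not counted).
Of those, in Zone B: #6, #10 → 2.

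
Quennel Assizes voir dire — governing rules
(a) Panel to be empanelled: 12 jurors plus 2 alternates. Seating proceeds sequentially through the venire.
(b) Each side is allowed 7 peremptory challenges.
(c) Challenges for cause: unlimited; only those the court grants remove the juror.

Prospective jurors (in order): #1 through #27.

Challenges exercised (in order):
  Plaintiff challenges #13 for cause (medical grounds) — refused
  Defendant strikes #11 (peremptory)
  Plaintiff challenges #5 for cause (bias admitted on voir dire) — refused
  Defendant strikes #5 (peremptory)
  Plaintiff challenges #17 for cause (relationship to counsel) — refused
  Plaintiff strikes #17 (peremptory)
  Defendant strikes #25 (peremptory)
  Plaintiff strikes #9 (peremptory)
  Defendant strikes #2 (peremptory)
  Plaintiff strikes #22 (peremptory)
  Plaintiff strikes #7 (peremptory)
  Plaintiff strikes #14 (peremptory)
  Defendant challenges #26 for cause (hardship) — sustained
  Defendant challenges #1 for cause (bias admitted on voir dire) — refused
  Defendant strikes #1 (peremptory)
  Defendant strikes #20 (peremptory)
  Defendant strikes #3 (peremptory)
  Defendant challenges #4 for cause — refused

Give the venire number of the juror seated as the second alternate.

27

Removed: #1, #2, #3, #5, #7, #9, #11, #14, #17, #20, #22, #25, #26. (#4, #13 stay — for-cause denied.)
Seating in order: seats 1–12 → #4, #6, #8, #10, #12, #13, #15, #16, #18, #19, #21, #23; alternates → #24, #27.
So alternate 2 is #27.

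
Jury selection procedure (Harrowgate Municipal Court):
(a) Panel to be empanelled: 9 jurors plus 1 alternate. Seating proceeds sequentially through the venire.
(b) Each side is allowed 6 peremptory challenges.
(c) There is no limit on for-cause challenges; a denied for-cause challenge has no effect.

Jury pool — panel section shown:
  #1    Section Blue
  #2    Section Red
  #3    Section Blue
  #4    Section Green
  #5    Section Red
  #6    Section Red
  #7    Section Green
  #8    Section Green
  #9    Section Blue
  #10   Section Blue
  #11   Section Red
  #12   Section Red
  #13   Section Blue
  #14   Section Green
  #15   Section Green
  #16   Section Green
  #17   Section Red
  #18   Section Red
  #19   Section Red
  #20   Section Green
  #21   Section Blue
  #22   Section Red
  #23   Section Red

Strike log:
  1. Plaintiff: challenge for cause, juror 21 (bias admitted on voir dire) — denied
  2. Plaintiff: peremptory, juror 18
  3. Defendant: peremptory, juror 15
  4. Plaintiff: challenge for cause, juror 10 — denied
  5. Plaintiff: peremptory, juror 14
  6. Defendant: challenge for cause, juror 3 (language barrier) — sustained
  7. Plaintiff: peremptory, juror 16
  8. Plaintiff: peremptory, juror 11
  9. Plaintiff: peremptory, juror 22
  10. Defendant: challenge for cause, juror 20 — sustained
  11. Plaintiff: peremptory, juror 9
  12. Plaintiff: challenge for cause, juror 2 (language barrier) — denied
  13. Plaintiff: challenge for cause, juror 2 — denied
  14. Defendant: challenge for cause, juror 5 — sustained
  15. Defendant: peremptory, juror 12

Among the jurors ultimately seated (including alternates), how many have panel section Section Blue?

3

Removed: #3, #5, #9, #11, #12, #14, #15, #16, #18, #20, #22.
Seated (10 incl. alternates): #1, #2, #4, #6, #7, #8, #10, #13, #17, #19.
Of those, in Section Blue: #1, #10, #13 → 3.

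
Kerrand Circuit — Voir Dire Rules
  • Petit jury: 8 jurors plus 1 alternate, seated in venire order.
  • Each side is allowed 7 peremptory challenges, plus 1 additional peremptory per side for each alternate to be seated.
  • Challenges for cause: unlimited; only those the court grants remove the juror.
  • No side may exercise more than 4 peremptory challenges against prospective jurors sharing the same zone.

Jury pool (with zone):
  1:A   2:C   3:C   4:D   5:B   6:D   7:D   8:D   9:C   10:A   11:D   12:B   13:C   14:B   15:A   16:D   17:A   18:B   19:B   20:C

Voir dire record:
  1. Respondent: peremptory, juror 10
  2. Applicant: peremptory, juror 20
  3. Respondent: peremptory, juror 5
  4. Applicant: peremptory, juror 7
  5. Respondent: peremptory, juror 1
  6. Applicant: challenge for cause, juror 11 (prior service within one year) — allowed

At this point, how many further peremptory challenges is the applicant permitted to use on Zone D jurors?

Applicant peremptories so far: #20, #7 — 2 of 8 used, 6 left overall.
Against Zone D: #7 — 1 used; per-zone cap 4 leaves 3.
Binding limit: min(6, 3) = 3.

3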